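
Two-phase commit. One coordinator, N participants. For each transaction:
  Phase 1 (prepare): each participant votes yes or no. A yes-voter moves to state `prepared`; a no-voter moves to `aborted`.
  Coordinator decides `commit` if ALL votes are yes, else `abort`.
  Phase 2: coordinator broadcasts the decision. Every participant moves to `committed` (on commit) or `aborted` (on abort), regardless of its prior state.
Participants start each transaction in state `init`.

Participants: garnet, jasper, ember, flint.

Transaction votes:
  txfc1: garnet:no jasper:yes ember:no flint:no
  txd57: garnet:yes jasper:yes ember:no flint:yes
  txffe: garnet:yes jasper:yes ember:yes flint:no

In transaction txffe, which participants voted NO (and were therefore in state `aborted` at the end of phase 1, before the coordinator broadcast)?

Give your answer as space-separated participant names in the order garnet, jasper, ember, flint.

Txn txffe phase 1: garnet yes -> prepared; jasper yes -> prepared; ember yes -> prepared; flint no -> aborted

Answer: flint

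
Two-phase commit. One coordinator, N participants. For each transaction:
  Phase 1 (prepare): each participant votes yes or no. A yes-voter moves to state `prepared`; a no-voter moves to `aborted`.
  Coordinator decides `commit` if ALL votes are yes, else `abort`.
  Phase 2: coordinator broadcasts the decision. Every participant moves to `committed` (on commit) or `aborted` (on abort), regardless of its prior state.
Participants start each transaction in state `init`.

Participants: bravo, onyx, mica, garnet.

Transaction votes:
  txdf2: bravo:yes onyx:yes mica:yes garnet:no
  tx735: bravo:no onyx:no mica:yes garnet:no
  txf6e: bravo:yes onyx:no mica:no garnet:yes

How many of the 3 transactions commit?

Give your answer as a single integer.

Answer: 0

Derivation:
txdf2: no from garnet -> abort (commits=0)
tx735: no from bravo, onyx, garnet -> abort (commits=0)
txf6e: no from onyx, mica -> abort (commits=0)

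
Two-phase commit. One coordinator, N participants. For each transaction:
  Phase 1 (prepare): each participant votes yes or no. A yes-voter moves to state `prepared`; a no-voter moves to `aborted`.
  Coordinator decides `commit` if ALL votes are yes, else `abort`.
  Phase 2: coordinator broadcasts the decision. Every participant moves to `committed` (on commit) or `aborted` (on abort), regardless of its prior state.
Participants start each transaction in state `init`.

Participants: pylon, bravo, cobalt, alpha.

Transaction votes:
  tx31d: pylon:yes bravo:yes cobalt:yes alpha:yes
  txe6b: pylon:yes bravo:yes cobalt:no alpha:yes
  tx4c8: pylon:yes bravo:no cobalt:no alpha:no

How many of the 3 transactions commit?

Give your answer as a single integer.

Answer: 1

Derivation:
tx31d: all yes -> commit (commits=1)
txe6b: no from cobalt -> abort (commits=1)
tx4c8: no from bravo, cobalt, alpha -> abort (commits=1)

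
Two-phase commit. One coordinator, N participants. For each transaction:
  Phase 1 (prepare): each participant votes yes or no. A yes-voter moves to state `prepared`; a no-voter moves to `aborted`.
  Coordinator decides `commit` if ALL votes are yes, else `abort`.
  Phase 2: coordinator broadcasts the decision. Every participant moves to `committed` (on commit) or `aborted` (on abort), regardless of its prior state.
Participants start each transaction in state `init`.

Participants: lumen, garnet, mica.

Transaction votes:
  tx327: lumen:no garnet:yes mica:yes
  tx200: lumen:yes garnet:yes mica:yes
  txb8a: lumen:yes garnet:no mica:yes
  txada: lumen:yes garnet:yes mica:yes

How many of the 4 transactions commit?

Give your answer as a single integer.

tx327: no from lumen -> abort (commits=0)
tx200: all yes -> commit (commits=1)
txb8a: no from garnet -> abort (commits=1)
txada: all yes -> commit (commits=2)

Answer: 2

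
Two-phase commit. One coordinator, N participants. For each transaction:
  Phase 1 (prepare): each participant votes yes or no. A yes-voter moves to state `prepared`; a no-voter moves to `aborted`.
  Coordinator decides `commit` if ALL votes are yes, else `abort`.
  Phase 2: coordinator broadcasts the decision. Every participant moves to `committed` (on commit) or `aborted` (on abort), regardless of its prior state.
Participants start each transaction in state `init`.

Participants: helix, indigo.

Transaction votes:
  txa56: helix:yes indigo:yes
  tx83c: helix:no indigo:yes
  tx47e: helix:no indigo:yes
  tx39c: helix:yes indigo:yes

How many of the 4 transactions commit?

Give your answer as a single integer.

txa56: all yes -> commit (commits=1)
tx83c: no from helix -> abort (commits=1)
tx47e: no from helix -> abort (commits=1)
tx39c: all yes -> commit (commits=2)

Answer: 2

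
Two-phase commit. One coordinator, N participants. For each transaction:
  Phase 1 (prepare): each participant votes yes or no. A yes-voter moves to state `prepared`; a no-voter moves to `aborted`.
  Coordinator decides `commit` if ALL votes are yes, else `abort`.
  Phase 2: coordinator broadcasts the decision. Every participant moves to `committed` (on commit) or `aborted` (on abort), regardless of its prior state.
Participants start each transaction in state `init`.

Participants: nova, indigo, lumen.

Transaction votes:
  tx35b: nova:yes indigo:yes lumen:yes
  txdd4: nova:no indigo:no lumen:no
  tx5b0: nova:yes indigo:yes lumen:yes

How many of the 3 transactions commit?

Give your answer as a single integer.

tx35b: all yes -> commit (commits=1)
txdd4: no from nova, indigo, lumen -> abort (commits=1)
tx5b0: all yes -> commit (commits=2)

Answer: 2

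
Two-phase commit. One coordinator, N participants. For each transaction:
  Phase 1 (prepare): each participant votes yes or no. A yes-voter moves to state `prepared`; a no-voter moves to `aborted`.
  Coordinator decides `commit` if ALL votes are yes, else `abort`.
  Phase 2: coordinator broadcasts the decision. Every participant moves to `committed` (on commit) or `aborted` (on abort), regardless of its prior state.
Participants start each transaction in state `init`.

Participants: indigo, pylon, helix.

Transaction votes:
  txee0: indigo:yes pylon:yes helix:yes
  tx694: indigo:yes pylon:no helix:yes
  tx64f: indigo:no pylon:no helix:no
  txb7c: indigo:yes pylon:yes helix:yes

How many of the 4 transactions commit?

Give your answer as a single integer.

Answer: 2

Derivation:
txee0: all yes -> commit (commits=1)
tx694: no from pylon -> abort (commits=1)
tx64f: no from indigo, pylon, helix -> abort (commits=1)
txb7c: all yes -> commit (commits=2)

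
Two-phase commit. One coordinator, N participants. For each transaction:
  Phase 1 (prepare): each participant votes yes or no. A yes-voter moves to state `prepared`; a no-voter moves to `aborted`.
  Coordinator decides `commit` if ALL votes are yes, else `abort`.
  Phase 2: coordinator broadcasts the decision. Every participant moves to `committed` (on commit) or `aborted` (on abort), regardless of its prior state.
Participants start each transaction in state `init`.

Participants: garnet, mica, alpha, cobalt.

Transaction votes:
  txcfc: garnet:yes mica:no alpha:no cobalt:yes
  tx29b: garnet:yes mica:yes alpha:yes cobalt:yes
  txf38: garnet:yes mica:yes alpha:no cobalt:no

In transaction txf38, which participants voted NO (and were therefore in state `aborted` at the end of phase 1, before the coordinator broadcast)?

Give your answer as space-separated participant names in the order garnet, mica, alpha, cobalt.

Answer: alpha cobalt

Derivation:
Txn txf38 phase 1: garnet yes -> prepared; mica yes -> prepared; alpha no -> aborted; cobalt no -> aborted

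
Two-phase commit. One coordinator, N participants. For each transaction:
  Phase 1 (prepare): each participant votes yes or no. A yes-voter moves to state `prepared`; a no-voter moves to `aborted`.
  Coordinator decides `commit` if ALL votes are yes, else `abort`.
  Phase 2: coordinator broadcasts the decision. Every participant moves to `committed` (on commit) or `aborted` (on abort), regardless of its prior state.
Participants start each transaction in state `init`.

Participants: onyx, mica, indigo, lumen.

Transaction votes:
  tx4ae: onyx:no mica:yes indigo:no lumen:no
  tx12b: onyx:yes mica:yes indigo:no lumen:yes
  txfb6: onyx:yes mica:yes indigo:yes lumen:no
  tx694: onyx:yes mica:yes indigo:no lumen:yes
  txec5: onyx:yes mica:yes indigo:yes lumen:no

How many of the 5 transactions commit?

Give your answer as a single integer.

Answer: 0

Derivation:
tx4ae: no from onyx, indigo, lumen -> abort (commits=0)
tx12b: no from indigo -> abort (commits=0)
txfb6: no from lumen -> abort (commits=0)
tx694: no from indigo -> abort (commits=0)
txec5: no from lumen -> abort (commits=0)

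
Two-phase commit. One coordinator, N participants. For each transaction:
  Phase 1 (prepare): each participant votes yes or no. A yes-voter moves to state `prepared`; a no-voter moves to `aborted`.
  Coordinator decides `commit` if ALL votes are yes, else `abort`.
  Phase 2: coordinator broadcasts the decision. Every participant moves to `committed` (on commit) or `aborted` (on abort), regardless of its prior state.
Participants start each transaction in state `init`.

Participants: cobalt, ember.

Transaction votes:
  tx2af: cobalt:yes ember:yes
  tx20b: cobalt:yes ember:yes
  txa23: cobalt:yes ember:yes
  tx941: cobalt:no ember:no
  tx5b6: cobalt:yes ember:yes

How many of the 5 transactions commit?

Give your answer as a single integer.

Answer: 4

Derivation:
tx2af: all yes -> commit (commits=1)
tx20b: all yes -> commit (commits=2)
txa23: all yes -> commit (commits=3)
tx941: no from cobalt, ember -> abort (commits=3)
tx5b6: all yes -> commit (commits=4)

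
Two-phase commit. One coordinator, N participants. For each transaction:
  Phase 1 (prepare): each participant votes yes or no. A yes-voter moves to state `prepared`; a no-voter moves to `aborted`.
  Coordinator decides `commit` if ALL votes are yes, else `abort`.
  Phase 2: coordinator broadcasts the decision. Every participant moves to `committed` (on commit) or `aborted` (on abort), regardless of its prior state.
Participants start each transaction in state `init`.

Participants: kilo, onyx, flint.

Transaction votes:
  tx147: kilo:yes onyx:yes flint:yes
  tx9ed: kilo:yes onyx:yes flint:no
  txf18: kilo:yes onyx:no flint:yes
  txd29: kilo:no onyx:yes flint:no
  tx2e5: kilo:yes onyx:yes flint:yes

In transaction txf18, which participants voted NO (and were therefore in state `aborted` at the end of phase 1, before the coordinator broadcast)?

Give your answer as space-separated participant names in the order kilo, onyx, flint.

Txn txf18 phase 1: kilo yes -> prepared; onyx no -> aborted; flint yes -> prepared

Answer: onyx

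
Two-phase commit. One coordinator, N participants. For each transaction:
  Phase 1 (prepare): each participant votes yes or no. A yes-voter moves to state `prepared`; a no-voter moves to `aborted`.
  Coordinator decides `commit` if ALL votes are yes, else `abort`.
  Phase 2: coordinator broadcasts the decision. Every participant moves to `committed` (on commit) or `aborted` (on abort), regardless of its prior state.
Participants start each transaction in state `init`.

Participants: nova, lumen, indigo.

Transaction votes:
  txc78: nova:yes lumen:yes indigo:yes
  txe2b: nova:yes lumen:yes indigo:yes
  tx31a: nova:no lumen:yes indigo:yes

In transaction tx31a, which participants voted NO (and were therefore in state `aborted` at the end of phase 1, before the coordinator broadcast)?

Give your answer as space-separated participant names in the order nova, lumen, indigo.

Txn tx31a phase 1: nova no -> aborted; lumen yes -> prepared; indigo yes -> prepared

Answer: nova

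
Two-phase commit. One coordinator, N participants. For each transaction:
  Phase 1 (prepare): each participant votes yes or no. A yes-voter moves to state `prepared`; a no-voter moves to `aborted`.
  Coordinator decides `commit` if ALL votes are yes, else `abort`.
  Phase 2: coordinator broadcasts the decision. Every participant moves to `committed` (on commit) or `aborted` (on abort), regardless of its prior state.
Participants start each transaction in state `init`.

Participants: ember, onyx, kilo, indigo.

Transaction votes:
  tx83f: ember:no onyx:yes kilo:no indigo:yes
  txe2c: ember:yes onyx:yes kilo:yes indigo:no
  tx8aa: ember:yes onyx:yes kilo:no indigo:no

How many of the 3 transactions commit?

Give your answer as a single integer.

tx83f: no from ember, kilo -> abort (commits=0)
txe2c: no from indigo -> abort (commits=0)
tx8aa: no from kilo, indigo -> abort (commits=0)

Answer: 0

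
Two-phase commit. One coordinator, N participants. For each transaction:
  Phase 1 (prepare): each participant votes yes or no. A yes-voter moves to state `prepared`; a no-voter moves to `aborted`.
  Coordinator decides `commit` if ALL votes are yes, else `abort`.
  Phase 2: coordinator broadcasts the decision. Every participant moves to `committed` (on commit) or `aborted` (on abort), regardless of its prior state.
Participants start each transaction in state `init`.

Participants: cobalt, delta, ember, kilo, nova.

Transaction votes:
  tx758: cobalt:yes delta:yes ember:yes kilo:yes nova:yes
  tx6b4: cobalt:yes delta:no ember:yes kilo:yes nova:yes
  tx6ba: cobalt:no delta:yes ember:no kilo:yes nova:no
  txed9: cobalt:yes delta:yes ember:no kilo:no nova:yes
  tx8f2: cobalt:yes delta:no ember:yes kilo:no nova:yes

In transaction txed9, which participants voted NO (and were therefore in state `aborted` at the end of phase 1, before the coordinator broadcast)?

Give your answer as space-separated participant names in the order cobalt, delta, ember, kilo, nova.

Answer: ember kilo

Derivation:
Txn txed9 phase 1: cobalt yes -> prepared; delta yes -> prepared; ember no -> aborted; kilo no -> aborted; nova yes -> prepared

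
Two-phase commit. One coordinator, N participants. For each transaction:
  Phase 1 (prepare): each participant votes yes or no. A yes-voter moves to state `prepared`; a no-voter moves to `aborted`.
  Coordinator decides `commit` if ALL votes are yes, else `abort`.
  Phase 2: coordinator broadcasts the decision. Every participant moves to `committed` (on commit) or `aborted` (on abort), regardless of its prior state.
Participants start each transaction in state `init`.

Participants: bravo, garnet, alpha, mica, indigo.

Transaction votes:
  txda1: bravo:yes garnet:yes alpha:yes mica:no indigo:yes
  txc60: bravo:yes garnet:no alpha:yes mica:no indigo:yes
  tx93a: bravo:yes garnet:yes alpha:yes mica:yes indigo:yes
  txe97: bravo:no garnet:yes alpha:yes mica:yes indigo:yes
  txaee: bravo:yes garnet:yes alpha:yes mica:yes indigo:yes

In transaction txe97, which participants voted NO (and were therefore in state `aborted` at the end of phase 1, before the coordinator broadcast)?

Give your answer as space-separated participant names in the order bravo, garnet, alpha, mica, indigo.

Txn txe97 phase 1: bravo no -> aborted; garnet yes -> prepared; alpha yes -> prepared; mica yes -> prepared; indigo yes -> prepared

Answer: bravo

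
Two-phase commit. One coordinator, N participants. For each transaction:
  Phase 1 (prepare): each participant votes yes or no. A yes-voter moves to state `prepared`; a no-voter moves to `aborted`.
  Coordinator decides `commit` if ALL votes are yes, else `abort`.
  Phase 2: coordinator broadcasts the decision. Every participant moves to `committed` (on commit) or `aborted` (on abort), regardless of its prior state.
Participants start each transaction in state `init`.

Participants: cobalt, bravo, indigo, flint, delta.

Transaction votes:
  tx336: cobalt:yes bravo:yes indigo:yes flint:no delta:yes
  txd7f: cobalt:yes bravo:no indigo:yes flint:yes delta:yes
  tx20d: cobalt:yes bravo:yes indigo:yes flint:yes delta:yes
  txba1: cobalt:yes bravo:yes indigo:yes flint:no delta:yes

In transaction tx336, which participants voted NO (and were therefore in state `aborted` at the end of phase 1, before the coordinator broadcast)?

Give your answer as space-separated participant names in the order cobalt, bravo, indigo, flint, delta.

Txn tx336 phase 1: cobalt yes -> prepared; bravo yes -> prepared; indigo yes -> prepared; flint no -> aborted; delta yes -> prepared

Answer: flint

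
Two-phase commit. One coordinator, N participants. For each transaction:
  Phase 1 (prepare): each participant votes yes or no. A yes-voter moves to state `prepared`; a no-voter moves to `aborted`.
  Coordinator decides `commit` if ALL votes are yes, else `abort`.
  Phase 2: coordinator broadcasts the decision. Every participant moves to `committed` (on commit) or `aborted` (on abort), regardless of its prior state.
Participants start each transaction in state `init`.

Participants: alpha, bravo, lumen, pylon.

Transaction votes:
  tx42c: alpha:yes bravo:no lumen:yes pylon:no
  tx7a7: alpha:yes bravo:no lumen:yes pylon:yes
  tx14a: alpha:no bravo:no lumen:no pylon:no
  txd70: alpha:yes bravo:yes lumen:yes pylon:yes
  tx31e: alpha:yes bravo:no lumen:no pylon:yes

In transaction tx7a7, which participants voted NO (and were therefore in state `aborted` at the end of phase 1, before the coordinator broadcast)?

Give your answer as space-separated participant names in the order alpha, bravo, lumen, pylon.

Txn tx7a7 phase 1: alpha yes -> prepared; bravo no -> aborted; lumen yes -> prepared; pylon yes -> prepared

Answer: bravo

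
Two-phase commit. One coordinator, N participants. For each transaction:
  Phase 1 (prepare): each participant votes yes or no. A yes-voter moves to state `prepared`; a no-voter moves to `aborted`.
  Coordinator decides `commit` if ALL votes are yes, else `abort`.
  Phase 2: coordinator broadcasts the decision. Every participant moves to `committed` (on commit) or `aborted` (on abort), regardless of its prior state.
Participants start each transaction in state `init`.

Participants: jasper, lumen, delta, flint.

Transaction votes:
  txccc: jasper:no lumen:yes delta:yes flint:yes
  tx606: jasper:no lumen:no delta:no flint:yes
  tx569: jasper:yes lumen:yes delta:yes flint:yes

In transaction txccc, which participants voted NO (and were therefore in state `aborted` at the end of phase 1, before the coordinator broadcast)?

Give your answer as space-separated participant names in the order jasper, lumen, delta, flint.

Txn txccc phase 1: jasper no -> aborted; lumen yes -> prepared; delta yes -> prepared; flint yes -> prepared

Answer: jasper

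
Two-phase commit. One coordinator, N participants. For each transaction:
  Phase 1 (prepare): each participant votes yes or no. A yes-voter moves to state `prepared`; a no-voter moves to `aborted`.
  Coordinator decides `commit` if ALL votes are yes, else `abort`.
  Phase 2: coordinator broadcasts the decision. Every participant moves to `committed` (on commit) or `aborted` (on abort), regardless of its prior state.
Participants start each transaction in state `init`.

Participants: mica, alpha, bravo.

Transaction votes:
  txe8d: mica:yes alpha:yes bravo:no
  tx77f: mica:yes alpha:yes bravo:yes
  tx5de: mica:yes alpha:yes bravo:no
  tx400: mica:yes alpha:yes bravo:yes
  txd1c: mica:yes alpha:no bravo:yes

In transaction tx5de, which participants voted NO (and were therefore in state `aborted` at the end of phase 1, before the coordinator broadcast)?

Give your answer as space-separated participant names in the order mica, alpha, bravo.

Answer: bravo

Derivation:
Txn tx5de phase 1: mica yes -> prepared; alpha yes -> prepared; bravo no -> aborted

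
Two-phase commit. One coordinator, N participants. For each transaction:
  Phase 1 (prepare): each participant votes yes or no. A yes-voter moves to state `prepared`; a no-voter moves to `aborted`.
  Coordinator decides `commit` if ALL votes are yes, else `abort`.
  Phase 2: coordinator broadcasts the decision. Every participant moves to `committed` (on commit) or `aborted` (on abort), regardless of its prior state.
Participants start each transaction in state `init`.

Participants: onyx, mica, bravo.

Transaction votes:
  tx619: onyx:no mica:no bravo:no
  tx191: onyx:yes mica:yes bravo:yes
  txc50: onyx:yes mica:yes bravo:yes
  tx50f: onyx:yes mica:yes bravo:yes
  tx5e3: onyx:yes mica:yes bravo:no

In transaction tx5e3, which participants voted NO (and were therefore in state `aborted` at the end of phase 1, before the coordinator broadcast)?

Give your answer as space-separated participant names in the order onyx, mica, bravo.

Txn tx5e3 phase 1: onyx yes -> prepared; mica yes -> prepared; bravo no -> aborted

Answer: bravo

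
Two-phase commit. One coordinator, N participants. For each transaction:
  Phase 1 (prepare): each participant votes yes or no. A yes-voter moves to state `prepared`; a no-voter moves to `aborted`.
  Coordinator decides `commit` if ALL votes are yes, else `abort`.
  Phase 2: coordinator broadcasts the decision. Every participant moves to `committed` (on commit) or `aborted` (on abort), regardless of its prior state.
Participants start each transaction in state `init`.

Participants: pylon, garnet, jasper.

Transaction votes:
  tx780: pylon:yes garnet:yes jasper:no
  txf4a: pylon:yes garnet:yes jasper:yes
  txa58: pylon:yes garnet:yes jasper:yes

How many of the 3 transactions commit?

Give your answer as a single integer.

Answer: 2

Derivation:
tx780: no from jasper -> abort (commits=0)
txf4a: all yes -> commit (commits=1)
txa58: all yes -> commit (commits=2)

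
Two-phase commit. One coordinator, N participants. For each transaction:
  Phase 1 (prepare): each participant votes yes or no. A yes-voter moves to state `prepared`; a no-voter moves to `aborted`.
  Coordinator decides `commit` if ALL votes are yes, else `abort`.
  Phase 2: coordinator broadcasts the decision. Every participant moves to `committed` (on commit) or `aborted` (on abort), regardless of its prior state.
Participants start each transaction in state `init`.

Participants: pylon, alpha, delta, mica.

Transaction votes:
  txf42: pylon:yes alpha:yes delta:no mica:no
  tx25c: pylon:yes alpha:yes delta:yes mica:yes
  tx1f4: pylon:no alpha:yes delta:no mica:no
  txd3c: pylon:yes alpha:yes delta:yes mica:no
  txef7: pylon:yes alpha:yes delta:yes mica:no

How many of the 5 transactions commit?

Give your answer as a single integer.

Answer: 1

Derivation:
txf42: no from delta, mica -> abort (commits=0)
tx25c: all yes -> commit (commits=1)
tx1f4: no from pylon, delta, mica -> abort (commits=1)
txd3c: no from mica -> abort (commits=1)
txef7: no from mica -> abort (commits=1)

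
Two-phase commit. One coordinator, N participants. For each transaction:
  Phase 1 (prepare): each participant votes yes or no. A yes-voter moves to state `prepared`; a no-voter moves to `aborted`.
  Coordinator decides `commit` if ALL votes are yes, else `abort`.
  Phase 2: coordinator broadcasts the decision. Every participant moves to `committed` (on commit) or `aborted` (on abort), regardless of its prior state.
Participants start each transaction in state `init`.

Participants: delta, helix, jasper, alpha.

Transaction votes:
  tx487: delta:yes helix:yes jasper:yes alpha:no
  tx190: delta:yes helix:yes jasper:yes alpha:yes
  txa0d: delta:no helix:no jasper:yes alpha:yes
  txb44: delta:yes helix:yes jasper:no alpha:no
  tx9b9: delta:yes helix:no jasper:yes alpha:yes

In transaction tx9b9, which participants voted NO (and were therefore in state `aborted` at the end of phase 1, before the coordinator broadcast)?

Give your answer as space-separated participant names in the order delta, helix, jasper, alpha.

Txn tx9b9 phase 1: delta yes -> prepared; helix no -> aborted; jasper yes -> prepared; alpha yes -> prepared

Answer: helix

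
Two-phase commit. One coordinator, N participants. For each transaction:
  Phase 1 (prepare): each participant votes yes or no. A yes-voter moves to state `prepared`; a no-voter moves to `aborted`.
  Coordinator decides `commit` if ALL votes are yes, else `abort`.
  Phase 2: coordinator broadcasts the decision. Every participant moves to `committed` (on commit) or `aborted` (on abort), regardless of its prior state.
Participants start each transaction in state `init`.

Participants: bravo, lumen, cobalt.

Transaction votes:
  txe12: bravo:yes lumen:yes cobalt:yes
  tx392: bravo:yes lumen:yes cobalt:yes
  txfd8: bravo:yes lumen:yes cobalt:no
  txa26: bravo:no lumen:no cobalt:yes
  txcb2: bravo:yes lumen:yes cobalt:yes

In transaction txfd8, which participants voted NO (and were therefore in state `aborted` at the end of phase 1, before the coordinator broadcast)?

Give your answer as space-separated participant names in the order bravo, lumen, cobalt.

Txn txfd8 phase 1: bravo yes -> prepared; lumen yes -> prepared; cobalt no -> aborted

Answer: cobalt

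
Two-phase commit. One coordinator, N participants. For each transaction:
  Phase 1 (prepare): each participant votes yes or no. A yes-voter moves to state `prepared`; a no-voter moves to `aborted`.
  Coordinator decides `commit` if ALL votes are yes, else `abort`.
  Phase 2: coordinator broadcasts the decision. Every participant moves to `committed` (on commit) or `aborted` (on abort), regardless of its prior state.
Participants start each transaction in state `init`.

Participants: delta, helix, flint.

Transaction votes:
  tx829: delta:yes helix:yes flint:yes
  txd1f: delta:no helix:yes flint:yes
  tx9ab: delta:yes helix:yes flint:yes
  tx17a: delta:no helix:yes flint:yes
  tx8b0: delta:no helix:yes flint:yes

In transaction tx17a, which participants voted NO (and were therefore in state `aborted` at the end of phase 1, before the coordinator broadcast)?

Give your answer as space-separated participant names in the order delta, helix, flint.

Answer: delta

Derivation:
Txn tx17a phase 1: delta no -> aborted; helix yes -> prepared; flint yes -> prepared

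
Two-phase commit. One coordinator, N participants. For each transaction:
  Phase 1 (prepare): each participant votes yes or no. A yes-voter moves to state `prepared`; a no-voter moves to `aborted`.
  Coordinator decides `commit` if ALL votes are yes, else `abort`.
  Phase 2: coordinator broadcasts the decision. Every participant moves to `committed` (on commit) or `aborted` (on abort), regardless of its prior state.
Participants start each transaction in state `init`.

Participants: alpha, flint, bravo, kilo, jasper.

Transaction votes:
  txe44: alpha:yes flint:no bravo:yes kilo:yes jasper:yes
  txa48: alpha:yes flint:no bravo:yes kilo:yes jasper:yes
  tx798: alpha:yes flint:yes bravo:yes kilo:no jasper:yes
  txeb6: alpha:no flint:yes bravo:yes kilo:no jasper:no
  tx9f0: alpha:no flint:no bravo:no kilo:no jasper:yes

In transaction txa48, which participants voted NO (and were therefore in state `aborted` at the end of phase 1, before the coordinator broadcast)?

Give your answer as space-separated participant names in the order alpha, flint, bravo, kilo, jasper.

Txn txa48 phase 1: alpha yes -> prepared; flint no -> aborted; bravo yes -> prepared; kilo yes -> prepared; jasper yes -> prepared

Answer: flint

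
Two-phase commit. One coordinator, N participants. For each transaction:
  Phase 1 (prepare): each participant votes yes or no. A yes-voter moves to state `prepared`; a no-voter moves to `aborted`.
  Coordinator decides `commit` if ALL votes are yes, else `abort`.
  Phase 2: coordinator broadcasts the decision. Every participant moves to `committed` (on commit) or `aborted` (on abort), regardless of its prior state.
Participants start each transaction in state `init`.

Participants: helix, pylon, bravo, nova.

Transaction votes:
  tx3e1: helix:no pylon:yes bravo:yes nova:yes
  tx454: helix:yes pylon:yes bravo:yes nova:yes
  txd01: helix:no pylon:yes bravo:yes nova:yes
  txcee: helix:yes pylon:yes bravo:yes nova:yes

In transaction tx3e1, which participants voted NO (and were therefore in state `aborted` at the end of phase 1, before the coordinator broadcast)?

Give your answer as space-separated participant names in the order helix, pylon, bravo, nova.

Txn tx3e1 phase 1: helix no -> aborted; pylon yes -> prepared; bravo yes -> prepared; nova yes -> prepared

Answer: helix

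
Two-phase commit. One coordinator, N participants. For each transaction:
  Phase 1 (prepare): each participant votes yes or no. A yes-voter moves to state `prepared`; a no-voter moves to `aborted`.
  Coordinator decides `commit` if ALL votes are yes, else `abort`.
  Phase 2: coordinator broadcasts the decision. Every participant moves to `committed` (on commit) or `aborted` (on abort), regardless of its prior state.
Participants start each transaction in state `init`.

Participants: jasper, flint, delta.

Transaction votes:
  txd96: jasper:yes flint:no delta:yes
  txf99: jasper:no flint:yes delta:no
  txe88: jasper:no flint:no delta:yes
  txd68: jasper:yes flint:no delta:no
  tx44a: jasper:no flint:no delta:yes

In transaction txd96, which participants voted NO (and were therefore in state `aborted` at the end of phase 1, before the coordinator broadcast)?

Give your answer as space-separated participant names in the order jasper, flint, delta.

Txn txd96 phase 1: jasper yes -> prepared; flint no -> aborted; delta yes -> prepared

Answer: flint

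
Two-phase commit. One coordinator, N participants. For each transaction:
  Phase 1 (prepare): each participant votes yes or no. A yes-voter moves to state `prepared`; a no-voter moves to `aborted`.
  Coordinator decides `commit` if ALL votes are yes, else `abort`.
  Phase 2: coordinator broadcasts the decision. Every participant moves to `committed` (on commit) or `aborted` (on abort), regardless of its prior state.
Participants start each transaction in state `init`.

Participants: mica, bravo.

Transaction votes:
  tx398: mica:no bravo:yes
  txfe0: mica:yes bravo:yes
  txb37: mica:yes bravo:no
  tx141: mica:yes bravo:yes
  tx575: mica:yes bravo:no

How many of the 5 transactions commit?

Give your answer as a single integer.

Answer: 2

Derivation:
tx398: no from mica -> abort (commits=0)
txfe0: all yes -> commit (commits=1)
txb37: no from bravo -> abort (commits=1)
tx141: all yes -> commit (commits=2)
tx575: no from bravo -> abort (commits=2)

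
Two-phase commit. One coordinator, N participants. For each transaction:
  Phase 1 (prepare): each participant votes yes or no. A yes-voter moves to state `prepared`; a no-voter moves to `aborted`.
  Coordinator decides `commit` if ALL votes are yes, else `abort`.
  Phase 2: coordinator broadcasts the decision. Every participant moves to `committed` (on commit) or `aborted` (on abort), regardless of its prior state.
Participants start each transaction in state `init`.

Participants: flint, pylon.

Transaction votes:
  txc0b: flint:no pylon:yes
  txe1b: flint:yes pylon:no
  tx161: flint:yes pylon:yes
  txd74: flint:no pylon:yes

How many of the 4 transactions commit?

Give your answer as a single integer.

txc0b: no from flint -> abort (commits=0)
txe1b: no from pylon -> abort (commits=0)
tx161: all yes -> commit (commits=1)
txd74: no from flint -> abort (commits=1)

Answer: 1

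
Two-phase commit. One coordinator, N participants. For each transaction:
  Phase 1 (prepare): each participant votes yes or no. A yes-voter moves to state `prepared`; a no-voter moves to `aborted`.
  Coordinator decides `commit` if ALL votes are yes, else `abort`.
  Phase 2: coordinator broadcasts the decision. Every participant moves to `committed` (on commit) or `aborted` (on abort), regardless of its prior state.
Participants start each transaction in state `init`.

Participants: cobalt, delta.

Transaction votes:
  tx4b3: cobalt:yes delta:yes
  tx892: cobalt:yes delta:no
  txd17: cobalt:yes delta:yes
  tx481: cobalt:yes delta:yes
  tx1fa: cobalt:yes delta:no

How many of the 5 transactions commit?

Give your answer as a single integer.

tx4b3: all yes -> commit (commits=1)
tx892: no from delta -> abort (commits=1)
txd17: all yes -> commit (commits=2)
tx481: all yes -> commit (commits=3)
tx1fa: no from delta -> abort (commits=3)

Answer: 3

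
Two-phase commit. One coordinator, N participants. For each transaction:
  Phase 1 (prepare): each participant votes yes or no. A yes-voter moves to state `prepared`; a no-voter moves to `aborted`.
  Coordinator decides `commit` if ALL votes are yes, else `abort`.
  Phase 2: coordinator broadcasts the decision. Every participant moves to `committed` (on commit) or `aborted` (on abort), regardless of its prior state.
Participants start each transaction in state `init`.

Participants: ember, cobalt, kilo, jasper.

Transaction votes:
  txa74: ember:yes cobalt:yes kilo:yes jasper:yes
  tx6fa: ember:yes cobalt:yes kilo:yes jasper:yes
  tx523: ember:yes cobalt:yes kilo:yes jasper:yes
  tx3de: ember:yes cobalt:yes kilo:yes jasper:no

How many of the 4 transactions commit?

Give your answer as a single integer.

Answer: 3

Derivation:
txa74: all yes -> commit (commits=1)
tx6fa: all yes -> commit (commits=2)
tx523: all yes -> commit (commits=3)
tx3de: no from jasper -> abort (commits=3)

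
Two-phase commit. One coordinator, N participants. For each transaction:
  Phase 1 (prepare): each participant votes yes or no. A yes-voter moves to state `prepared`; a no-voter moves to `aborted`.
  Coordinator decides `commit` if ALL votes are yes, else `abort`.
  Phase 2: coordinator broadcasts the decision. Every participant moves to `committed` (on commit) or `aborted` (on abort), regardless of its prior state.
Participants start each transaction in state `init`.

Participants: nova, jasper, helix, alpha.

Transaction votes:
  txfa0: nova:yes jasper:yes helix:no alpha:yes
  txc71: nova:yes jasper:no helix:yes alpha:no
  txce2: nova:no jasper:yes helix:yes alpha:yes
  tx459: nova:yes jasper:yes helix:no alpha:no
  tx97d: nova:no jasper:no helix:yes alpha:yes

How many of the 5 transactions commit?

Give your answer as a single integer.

txfa0: no from helix -> abort (commits=0)
txc71: no from jasper, alpha -> abort (commits=0)
txce2: no from nova -> abort (commits=0)
tx459: no from helix, alpha -> abort (commits=0)
tx97d: no from nova, jasper -> abort (commits=0)

Answer: 0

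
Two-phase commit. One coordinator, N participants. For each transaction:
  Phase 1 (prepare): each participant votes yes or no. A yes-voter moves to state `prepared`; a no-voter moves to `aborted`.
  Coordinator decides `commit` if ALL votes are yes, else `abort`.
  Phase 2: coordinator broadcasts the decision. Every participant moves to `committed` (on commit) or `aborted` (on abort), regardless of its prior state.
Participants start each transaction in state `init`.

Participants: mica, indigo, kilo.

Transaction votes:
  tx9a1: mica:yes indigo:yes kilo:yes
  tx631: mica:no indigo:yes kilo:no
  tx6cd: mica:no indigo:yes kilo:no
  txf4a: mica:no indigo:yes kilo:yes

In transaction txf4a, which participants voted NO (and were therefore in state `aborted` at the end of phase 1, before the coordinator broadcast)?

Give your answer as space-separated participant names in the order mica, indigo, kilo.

Answer: mica

Derivation:
Txn txf4a phase 1: mica no -> aborted; indigo yes -> prepared; kilo yes -> prepared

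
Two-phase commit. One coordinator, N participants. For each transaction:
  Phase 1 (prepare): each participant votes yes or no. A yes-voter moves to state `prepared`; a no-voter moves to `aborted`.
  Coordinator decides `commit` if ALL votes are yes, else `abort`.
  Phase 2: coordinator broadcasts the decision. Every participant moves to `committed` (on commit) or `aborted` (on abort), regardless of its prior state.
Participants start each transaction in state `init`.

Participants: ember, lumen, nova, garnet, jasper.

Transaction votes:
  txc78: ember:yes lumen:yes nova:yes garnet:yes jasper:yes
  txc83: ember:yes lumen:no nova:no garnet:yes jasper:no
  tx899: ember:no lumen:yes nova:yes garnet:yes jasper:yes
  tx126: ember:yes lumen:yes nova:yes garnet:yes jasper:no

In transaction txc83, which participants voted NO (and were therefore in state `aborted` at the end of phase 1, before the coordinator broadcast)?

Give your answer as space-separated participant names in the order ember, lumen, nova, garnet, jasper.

Answer: lumen nova jasper

Derivation:
Txn txc83 phase 1: ember yes -> prepared; lumen no -> aborted; nova no -> aborted; garnet yes -> prepared; jasper no -> aborted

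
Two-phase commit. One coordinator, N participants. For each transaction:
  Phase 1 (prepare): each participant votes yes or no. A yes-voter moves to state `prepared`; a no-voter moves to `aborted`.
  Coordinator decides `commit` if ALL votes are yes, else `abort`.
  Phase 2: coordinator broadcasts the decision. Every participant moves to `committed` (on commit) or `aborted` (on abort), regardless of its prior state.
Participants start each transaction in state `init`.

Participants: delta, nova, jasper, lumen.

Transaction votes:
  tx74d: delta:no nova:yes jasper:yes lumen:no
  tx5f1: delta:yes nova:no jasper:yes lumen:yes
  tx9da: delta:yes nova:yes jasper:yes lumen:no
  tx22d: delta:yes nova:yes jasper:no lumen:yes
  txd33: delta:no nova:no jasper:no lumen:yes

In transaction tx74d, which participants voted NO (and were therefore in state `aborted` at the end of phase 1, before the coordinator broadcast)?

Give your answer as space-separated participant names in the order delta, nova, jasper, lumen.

Txn tx74d phase 1: delta no -> aborted; nova yes -> prepared; jasper yes -> prepared; lumen no -> aborted

Answer: delta lumen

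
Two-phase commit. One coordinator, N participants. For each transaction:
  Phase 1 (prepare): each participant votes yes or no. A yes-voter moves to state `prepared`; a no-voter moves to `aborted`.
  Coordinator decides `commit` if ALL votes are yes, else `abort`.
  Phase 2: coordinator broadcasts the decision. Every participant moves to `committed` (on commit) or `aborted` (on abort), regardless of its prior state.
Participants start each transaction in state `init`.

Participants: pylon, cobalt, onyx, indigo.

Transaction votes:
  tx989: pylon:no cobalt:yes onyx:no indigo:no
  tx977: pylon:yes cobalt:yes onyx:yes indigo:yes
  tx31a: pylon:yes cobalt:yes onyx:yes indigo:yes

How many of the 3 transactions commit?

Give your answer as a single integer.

tx989: no from pylon, onyx, indigo -> abort (commits=0)
tx977: all yes -> commit (commits=1)
tx31a: all yes -> commit (commits=2)

Answer: 2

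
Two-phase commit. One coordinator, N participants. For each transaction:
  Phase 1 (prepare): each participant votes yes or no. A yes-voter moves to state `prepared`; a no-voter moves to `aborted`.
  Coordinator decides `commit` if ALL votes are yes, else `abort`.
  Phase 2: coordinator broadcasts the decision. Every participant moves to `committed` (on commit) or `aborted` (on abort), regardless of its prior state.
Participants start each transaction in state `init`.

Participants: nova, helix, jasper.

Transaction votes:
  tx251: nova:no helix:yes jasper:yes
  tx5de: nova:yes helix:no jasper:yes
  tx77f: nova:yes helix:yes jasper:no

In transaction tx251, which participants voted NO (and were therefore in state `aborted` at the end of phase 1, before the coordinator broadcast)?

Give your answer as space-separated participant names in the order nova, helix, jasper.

Txn tx251 phase 1: nova no -> aborted; helix yes -> prepared; jasper yes -> prepared

Answer: nova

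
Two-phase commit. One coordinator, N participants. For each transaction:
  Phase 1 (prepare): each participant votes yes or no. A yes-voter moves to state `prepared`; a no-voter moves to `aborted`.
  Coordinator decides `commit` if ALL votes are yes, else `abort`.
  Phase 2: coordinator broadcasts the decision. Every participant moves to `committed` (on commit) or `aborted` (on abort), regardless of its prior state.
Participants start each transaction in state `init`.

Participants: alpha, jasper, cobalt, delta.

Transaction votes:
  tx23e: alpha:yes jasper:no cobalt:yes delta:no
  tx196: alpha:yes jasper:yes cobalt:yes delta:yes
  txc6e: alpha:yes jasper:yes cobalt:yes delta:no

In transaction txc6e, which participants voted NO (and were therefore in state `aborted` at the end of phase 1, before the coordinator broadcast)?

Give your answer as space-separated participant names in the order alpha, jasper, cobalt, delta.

Answer: delta

Derivation:
Txn txc6e phase 1: alpha yes -> prepared; jasper yes -> prepared; cobalt yes -> prepared; delta no -> aborted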